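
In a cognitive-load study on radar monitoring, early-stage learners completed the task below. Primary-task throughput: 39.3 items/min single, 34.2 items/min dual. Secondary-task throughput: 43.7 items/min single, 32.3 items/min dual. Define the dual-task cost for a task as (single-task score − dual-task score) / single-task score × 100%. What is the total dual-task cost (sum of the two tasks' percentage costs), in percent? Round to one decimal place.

39.1

Primary cost = (39.3 − 34.2) / 39.3 × 100% = 12.9771%.
Secondary cost = (43.7 − 32.3) / 43.7 × 100% = 26.0870%.
Total = 12.9771% + 26.0870% = 39.0641% ≈ 39.1%.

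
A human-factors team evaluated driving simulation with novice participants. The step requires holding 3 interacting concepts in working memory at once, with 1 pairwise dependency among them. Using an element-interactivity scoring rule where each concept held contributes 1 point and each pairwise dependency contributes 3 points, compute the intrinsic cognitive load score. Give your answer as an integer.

6

Element contribution: 3 × 1 = 3.
Interaction contribution: 1 × 3 = 3.
Intrinsic load = 3 + 3 = 6.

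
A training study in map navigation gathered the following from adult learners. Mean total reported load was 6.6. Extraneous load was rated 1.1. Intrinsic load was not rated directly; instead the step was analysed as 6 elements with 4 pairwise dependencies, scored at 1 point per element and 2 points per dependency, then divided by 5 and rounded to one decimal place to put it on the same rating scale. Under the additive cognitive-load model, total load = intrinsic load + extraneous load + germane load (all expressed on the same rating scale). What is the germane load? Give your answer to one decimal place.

2.7

Intrinsic (element-interactivity): (6 × 1 + 4 × 2) / 5 = 14 / 5 = 2.8000 → 2.8.
germane load = total − intrinsic − extraneous
             = 6.6 − 2.8 − 1.1 = 2.7.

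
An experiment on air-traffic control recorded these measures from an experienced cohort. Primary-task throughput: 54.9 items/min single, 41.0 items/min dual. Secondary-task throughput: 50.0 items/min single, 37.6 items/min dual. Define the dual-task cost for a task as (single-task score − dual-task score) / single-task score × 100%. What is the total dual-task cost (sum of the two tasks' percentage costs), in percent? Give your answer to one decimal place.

50.1

Primary cost = (54.9 − 41.0) / 54.9 × 100% = 25.3188%.
Secondary cost = (50.0 − 37.6) / 50.0 × 100% = 24.8000%.
Total = 25.3188% + 24.8000% = 50.1188% ≈ 50.1%.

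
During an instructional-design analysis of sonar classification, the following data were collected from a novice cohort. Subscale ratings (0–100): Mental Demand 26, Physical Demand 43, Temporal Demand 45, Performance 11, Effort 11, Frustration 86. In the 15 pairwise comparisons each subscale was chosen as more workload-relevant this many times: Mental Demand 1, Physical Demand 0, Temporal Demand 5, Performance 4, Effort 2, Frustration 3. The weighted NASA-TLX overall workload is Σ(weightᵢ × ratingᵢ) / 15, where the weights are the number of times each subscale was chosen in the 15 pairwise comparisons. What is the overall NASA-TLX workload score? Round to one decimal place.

The tallies are the weights (they sum to 15).
Weighted sum = 1·26 + 0·43 + 5·45 + 4·11 + 2·11 + 3·86
            = 26 + 0 + 225 + 44 + 22 + 258 = 575.
Overall workload = 575 / 15 = 38.3333 ≈ 38.3.

38.3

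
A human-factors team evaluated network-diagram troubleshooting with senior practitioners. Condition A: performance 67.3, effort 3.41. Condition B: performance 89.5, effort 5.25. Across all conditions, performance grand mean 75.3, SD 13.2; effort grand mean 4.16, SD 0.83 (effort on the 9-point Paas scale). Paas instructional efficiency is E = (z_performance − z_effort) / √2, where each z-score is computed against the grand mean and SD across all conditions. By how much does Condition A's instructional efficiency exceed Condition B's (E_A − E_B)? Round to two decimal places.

Condition A: z_P = (67.3 − 75.3)/13.2 = -0.6061; z_E = (3.41 − 4.16)/0.83 = -0.9036; E_A = (-0.6061 − (-0.9036))/√2 = 0.2104.
Condition B: z_P = (89.5 − 75.3)/13.2 = 1.0758; z_E = (5.25 − 4.16)/0.83 = 1.3133; E_B = (1.0758 − 1.3133)/√2 = -0.1679.
E_A − E_B = 0.2104 − (-0.1679) = 0.3783 ≈ 0.38.

0.38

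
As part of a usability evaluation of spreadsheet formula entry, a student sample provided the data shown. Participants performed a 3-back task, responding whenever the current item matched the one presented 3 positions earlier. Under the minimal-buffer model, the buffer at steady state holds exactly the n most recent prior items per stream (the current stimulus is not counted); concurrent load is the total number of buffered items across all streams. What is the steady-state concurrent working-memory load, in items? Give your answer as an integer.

3

The buffer holds the 3 most recent prior items.
Steady-state concurrent load = 3 items.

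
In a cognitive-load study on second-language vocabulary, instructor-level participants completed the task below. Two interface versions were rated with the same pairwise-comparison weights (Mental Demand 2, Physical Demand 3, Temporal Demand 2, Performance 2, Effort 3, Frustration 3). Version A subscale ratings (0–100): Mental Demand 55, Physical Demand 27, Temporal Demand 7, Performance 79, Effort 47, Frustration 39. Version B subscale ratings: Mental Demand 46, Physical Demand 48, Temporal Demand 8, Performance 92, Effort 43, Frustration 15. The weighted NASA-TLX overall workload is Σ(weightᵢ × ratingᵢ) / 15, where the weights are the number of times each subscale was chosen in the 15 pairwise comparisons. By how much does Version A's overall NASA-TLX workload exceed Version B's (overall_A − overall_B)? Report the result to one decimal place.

0.7

Version A weighted sum = 2·55 + 3·27 + 2·7 + 2·79 + 3·47 + 3·39 = 110 + 81 + 14 + 158 + 141 + 117 = 621; overall_A = 621/15 = 41.4000.
Version B weighted sum = 2·46 + 3·48 + 2·8 + 2·92 + 3·43 + 3·15 = 92 + 144 + 16 + 184 + 129 + 45 = 610; overall_B = 610/15 = 40.6667.
Difference = 41.4000 − 40.6667 = 0.7333 ≈ 0.7.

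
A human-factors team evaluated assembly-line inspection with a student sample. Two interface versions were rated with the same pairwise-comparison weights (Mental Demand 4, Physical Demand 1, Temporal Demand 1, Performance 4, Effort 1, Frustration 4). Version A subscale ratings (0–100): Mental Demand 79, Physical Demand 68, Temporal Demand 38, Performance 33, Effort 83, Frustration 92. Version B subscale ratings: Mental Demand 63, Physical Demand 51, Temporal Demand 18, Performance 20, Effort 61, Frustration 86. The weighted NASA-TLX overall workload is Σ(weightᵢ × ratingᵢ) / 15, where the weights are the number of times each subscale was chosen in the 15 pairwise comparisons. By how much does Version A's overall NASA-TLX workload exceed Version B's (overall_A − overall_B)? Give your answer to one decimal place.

Version A weighted sum = 4·79 + 1·68 + 1·38 + 4·33 + 1·83 + 4·92 = 316 + 68 + 38 + 132 + 83 + 368 = 1005; overall_A = 1005/15 = 67.0000.
Version B weighted sum = 4·63 + 1·51 + 1·18 + 4·20 + 1·61 + 4·86 = 252 + 51 + 18 + 80 + 61 + 344 = 806; overall_B = 806/15 = 53.7333.
Difference = 67.0000 − 53.7333 = 13.2667 ≈ 13.3.

13.3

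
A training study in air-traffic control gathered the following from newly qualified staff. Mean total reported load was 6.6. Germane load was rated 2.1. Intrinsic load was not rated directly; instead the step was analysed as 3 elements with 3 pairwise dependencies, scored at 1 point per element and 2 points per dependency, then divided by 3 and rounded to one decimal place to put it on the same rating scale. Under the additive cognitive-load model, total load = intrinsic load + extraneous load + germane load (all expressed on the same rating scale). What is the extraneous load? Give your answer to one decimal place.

1.5

Intrinsic (element-interactivity): (3 × 1 + 3 × 2) / 3 = 9 / 3 = 3.0000 → 3.0.
extraneous load = total − intrinsic − germane
             = 6.6 − 3.0 − 2.1 = 1.5.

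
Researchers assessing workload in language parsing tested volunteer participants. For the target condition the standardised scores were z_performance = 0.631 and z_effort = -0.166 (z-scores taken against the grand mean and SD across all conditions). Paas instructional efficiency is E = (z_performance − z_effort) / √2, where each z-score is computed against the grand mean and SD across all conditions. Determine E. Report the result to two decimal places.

0.56

z_P − z_E = 0.631 − (-0.166) = 0.7970.
E = 0.7970 / √2 = 0.7970 / 1.41421 = 0.5636 ≈ 0.56.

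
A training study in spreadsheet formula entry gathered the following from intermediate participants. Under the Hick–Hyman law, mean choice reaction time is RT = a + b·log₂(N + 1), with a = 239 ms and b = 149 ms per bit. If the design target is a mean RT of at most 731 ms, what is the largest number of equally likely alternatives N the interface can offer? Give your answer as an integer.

Set 239 + 149·log₂(N + 1) ≤ 731.
log₂(N + 1) ≤ (731 − 239) / 149 = 3.3020.
N + 1 ≤ 2^3.3020 = 9.8628.
N ≤ 8.8628, so the largest integer N is 8.

8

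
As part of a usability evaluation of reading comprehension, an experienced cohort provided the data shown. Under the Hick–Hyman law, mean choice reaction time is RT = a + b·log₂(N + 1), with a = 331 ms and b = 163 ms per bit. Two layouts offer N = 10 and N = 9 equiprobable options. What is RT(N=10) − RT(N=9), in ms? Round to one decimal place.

22.4

RT(10) = 331 + 163·log₂(11) = 331 + 163·3.4594 = 894.8822 ms.
RT(9) = 331 + 163·log₂(10) = 331 + 163·3.3219 = 872.4697 ms.
Difference = 894.8822 − 872.4697 = 22.4125 ≈ 22.4 ms.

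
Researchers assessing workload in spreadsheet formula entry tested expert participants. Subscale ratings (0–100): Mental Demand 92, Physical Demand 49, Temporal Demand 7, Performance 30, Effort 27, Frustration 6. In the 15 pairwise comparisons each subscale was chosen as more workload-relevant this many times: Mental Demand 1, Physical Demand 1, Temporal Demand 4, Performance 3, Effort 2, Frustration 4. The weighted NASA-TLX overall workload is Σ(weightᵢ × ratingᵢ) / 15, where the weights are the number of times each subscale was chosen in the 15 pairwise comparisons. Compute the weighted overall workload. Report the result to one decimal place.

The tallies are the weights (they sum to 15).
Weighted sum = 1·92 + 1·49 + 4·7 + 3·30 + 2·27 + 4·6
            = 92 + 49 + 28 + 90 + 54 + 24 = 337.
Overall workload = 337 / 15 = 22.4667 ≈ 22.5.

22.5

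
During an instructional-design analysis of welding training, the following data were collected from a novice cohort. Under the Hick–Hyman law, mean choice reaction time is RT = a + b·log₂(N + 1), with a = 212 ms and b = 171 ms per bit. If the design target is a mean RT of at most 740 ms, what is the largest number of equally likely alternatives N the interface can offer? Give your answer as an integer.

7

Set 212 + 171·log₂(N + 1) ≤ 740.
log₂(N + 1) ≤ (740 − 212) / 171 = 3.0877.
N + 1 ≤ 2^3.0877 = 8.5014.
N ≤ 7.5014, so the largest integer N is 7.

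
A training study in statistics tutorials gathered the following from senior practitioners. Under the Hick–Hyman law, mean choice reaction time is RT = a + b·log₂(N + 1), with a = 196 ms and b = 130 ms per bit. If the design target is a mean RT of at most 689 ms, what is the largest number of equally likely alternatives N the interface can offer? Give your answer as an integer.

12

Set 196 + 130·log₂(N + 1) ≤ 689.
log₂(N + 1) ≤ (689 − 196) / 130 = 3.7923.
N + 1 ≤ 2^3.7923 = 13.8547.
N ≤ 12.8547, so the largest integer N is 12.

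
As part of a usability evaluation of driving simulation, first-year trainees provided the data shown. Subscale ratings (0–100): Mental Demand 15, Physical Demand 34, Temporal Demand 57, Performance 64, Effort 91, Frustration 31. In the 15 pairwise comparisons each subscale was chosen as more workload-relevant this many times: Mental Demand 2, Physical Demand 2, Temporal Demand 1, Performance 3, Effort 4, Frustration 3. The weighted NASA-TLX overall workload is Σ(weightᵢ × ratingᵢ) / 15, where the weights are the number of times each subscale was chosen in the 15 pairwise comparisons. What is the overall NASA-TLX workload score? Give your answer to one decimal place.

53.6

The tallies are the weights (they sum to 15).
Weighted sum = 2·15 + 2·34 + 1·57 + 3·64 + 4·91 + 3·31
            = 30 + 68 + 57 + 192 + 364 + 93 = 804.
Overall workload = 804 / 15 = 53.6000 ≈ 53.6.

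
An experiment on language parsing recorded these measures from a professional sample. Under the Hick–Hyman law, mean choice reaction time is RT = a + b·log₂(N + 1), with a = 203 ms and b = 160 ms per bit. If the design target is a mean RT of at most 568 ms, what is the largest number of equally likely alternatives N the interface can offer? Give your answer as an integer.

Set 203 + 160·log₂(N + 1) ≤ 568.
log₂(N + 1) ≤ (568 − 203) / 160 = 2.2812.
N + 1 ≤ 2^2.2812 = 4.8608.
N ≤ 3.8608, so the largest integer N is 3.

3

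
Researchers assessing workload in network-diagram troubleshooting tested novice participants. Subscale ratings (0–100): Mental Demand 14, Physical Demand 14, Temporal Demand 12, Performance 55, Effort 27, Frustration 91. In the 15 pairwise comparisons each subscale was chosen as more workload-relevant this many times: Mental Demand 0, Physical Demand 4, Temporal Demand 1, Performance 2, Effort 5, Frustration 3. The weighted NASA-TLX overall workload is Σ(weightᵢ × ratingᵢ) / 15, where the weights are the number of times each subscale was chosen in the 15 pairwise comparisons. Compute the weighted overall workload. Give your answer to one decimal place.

The tallies are the weights (they sum to 15).
Weighted sum = 0·14 + 4·14 + 1·12 + 2·55 + 5·27 + 3·91
            = 0 + 56 + 12 + 110 + 135 + 273 = 586.
Overall workload = 586 / 15 = 39.0667 ≈ 39.1.

39.1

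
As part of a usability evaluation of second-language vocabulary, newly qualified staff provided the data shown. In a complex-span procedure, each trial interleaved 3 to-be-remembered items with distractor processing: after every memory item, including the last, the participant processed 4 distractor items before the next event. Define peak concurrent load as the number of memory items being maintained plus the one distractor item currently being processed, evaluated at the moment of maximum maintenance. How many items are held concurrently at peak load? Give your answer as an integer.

4

Maintenance is greatest during the distractor(s) after memory item 3: all 3 memory items are being held.
One distractor item is concurrently being processed.
Peak concurrent load = 3 + 1 = 4 items.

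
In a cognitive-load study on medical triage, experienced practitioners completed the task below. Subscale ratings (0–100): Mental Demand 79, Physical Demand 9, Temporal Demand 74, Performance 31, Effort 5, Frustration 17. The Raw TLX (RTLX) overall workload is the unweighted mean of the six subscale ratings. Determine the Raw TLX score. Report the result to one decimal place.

Sum of ratings = 79 + 9 + 74 + 31 + 5 + 17 = 215.
RTLX = 215 / 6 = 35.8333 ≈ 35.8.

35.8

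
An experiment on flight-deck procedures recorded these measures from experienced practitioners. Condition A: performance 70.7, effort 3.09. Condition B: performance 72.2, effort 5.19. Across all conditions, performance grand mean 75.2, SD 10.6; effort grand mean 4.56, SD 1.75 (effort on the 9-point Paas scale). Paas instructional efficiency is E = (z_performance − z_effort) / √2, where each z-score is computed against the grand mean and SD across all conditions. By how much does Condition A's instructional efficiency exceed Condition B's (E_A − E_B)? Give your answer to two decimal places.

0.75

Condition A: z_P = (70.7 − 75.2)/10.6 = -0.4245; z_E = (3.09 − 4.56)/1.75 = -0.8400; E_A = (-0.4245 − (-0.8400))/√2 = 0.2938.
Condition B: z_P = (72.2 − 75.2)/10.6 = -0.2830; z_E = (5.19 − 4.56)/1.75 = 0.3600; E_B = (-0.2830 − 0.3600)/√2 = -0.4547.
E_A − E_B = 0.2938 − (-0.4547) = 0.7485 ≈ 0.75.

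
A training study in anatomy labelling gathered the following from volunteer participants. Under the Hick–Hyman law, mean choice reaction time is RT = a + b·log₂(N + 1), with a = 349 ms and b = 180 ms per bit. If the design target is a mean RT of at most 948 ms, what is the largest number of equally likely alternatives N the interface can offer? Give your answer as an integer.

9

Set 349 + 180·log₂(N + 1) ≤ 948.
log₂(N + 1) ≤ (948 − 349) / 180 = 3.3278.
N + 1 ≤ 2^3.3278 = 10.0408.
N ≤ 9.0408, so the largest integer N is 9.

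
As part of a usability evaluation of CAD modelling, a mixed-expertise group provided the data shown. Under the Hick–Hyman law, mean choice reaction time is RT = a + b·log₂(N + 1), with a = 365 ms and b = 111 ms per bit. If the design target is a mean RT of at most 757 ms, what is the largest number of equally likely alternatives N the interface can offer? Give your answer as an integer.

10

Set 365 + 111·log₂(N + 1) ≤ 757.
log₂(N + 1) ≤ (757 − 365) / 111 = 3.5315.
N + 1 ≤ 2^3.5315 = 11.5635.
N ≤ 10.5635, so the largest integer N is 10.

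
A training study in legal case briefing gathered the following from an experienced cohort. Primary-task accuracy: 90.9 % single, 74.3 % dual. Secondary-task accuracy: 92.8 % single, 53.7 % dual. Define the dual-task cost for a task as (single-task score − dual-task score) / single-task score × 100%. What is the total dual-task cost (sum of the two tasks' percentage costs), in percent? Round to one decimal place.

Primary cost = (90.9 − 74.3) / 90.9 × 100% = 18.2618%.
Secondary cost = (92.8 − 53.7) / 92.8 × 100% = 42.1336%.
Total = 18.2618% + 42.1336% = 60.3954% ≈ 60.4%.

60.4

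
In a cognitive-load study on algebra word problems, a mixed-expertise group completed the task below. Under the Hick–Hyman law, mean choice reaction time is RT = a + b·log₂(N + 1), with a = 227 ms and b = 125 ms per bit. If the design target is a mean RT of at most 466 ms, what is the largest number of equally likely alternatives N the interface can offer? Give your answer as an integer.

2

Set 227 + 125·log₂(N + 1) ≤ 466.
log₂(N + 1) ≤ (466 − 227) / 125 = 1.9120.
N + 1 ≤ 2^1.9120 = 3.7633.
N ≤ 2.7633, so the largest integer N is 2.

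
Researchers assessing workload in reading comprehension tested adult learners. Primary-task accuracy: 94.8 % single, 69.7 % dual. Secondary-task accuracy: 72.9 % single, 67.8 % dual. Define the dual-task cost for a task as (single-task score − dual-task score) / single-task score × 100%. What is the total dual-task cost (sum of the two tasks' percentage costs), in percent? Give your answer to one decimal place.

33.5

Primary cost = (94.8 − 69.7) / 94.8 × 100% = 26.4768%.
Secondary cost = (72.9 − 67.8) / 72.9 × 100% = 6.9959%.
Total = 26.4768% + 6.9959% = 33.4727% ≈ 33.5%.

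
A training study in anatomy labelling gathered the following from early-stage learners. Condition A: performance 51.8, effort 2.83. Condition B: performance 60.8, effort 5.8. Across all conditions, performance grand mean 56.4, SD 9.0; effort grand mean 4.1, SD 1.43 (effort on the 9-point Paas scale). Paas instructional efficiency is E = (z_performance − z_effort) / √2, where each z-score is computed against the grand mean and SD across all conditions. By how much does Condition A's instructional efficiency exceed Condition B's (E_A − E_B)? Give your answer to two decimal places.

0.76

Condition A: z_P = (51.8 − 56.4)/9.0 = -0.5111; z_E = (2.83 − 4.1)/1.43 = -0.8881; E_A = (-0.5111 − (-0.8881))/√2 = 0.2666.
Condition B: z_P = (60.8 − 56.4)/9.0 = 0.4889; z_E = (5.8 − 4.1)/1.43 = 1.1888; E_B = (0.4889 − 1.1888)/√2 = -0.4949.
E_A − E_B = 0.2666 − (-0.4949) = 0.7615 ≈ 0.76.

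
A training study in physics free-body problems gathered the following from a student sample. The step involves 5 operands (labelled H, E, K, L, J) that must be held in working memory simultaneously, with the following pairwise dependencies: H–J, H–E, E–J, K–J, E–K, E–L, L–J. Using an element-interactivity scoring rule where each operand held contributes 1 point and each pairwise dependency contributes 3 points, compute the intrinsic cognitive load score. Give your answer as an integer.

Count of operands held simultaneously: 5.
Count of pairwise dependencies listed: 7.
Element contribution: 5 × 1 = 5.
Interaction contribution: 7 × 3 = 21.
Intrinsic load = 5 + 21 = 26.

26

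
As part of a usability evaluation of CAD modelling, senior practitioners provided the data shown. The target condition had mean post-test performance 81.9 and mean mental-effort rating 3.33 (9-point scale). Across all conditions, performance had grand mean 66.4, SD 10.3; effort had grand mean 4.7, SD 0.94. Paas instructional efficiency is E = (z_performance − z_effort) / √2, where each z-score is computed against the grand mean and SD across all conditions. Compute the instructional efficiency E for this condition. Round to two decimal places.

z_performance = (81.9 − 66.4) / 10.3 = 15.5000 / 10.3 = 1.5049.
z_effort = (3.33 − 4.7) / 0.94 = -1.3700 / 0.94 = -1.4574.
z_P − z_E = 1.5049 − (-1.4574) = 2.9623.
E = 2.9623 / √2 = 2.9623 / 1.41421 = 2.0947 ≈ 2.09.

2.09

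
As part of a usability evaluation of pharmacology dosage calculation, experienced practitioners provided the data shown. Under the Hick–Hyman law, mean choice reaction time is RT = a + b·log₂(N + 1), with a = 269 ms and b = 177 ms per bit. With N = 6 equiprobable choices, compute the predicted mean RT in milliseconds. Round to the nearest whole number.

766

log₂(6 + 1) = log₂(7) = 2.8074.
RT = 269 + 177 × 2.8074 = 269 + 496.9098 = 765.9098 ms.
≈ 766 ms.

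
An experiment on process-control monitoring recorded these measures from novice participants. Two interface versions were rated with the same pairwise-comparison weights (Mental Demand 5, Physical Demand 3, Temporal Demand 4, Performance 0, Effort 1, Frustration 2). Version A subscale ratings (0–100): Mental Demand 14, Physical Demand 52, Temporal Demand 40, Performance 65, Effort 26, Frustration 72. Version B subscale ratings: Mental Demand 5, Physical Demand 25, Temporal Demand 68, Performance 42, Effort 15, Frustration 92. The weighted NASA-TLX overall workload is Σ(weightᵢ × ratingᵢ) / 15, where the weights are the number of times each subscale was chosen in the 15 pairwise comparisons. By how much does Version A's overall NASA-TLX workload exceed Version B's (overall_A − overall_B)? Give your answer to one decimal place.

-1.0

Version A weighted sum = 5·14 + 3·52 + 4·40 + 0·65 + 1·26 + 2·72 = 70 + 156 + 160 + 0 + 26 + 144 = 556; overall_A = 556/15 = 37.0667.
Version B weighted sum = 5·5 + 3·25 + 4·68 + 0·42 + 1·15 + 2·92 = 25 + 75 + 272 + 0 + 15 + 184 = 571; overall_B = 571/15 = 38.0667.
Difference = 37.0667 − 38.0667 = -1.0000 ≈ -1.0.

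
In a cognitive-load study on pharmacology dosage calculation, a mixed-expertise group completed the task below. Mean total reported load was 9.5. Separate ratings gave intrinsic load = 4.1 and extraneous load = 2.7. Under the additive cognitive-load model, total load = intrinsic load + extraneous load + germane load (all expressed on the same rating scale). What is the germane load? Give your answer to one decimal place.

2.7

germane load = total − intrinsic − extraneous
             = 9.5 − 4.1 − 2.7 = 2.7.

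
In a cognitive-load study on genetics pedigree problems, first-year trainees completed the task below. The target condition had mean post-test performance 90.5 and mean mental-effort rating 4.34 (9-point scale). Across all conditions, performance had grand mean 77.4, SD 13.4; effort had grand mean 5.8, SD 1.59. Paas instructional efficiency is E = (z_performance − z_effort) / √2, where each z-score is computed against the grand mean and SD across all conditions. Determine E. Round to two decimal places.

1.34

z_performance = (90.5 − 77.4) / 13.4 = 13.1000 / 13.4 = 0.9776.
z_effort = (4.34 − 5.8) / 1.59 = -1.4600 / 1.59 = -0.9182.
z_P − z_E = 0.9776 − (-0.9182) = 1.8958.
E = 1.8958 / √2 = 1.8958 / 1.41421 = 1.3405 ≈ 1.34.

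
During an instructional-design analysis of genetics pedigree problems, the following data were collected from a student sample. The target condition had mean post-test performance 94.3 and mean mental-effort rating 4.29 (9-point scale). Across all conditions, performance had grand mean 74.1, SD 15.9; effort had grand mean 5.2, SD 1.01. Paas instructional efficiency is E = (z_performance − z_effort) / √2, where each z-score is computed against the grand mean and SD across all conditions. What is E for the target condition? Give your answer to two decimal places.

1.54

z_performance = (94.3 − 74.1) / 15.9 = 20.2000 / 15.9 = 1.2704.
z_effort = (4.29 − 5.2) / 1.01 = -0.9100 / 1.01 = -0.9010.
z_P − z_E = 1.2704 − (-0.9010) = 2.1714.
E = 2.1714 / √2 = 2.1714 / 1.41421 = 1.5354 ≈ 1.54.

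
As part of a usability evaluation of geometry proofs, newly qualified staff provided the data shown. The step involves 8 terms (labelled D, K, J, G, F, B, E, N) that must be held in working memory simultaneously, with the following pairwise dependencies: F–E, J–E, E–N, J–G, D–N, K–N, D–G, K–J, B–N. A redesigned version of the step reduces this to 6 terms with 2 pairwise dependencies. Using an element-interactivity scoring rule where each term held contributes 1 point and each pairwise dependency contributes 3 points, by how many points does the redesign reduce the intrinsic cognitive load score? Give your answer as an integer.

Original: 8 × 1 + 9 × 3 = 8 + 27 = 35.
Redesigned: 6 × 1 + 2 × 3 = 6 + 6 = 12.
Reduction = 35 − 12 = 23.

23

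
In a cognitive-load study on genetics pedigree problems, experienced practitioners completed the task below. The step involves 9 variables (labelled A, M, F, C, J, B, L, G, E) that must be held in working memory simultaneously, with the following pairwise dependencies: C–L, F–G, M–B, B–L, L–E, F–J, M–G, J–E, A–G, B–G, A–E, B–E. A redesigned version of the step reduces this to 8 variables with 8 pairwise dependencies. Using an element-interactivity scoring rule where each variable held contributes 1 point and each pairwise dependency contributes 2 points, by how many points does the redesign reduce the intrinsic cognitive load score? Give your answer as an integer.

Original: 9 × 1 + 12 × 2 = 9 + 24 = 33.
Redesigned: 8 × 1 + 8 × 2 = 8 + 16 = 24.
Reduction = 33 − 24 = 9.

9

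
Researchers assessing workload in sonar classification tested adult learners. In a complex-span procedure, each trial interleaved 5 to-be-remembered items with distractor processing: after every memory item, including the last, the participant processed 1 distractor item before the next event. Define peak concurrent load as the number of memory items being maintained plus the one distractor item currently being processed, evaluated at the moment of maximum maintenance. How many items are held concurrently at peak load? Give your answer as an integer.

Maintenance is greatest during the distractor(s) after memory item 5: all 5 memory items are being held.
One distractor item is concurrently being processed.
Peak concurrent load = 5 + 1 = 6 items.

6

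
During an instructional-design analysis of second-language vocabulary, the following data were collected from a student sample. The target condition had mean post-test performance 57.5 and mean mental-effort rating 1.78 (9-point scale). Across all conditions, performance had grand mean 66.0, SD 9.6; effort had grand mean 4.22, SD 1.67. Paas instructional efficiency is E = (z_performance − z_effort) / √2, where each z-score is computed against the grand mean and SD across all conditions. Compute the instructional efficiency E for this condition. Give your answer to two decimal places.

0.41

z_performance = (57.5 − 66.0) / 9.6 = -8.5000 / 9.6 = -0.8854.
z_effort = (1.78 − 4.22) / 1.67 = -2.4400 / 1.67 = -1.4611.
z_P − z_E = -0.8854 − (-1.4611) = 0.5757.
E = 0.5757 / √2 = 0.5757 / 1.41421 = 0.4071 ≈ 0.41.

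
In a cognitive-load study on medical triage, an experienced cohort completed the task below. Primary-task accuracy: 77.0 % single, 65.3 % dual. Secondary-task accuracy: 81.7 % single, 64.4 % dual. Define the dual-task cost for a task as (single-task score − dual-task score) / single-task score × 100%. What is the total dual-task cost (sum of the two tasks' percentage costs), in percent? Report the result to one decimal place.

36.4

Primary cost = (77.0 − 65.3) / 77.0 × 100% = 15.1948%.
Secondary cost = (81.7 − 64.4) / 81.7 × 100% = 21.1750%.
Total = 15.1948% + 21.1750% = 36.3698% ≈ 36.4%.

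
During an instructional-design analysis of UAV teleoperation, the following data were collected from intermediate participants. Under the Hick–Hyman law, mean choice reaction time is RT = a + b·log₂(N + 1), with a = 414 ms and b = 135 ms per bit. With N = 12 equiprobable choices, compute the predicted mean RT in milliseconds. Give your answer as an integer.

914

log₂(12 + 1) = log₂(13) = 3.7004.
RT = 414 + 135 × 3.7004 = 414 + 499.5540 = 913.5540 ms.
≈ 914 ms.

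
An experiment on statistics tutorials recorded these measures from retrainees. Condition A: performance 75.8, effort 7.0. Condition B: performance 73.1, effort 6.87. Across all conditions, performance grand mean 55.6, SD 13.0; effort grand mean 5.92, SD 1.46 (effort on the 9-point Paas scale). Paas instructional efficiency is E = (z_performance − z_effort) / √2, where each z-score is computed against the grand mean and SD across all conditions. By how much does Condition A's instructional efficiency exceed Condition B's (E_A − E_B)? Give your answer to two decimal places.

0.08

Condition A: z_P = (75.8 − 55.6)/13.0 = 1.5538; z_E = (7.0 − 5.92)/1.46 = 0.7397; E_A = (1.5538 − 0.7397)/√2 = 0.5757.
Condition B: z_P = (73.1 − 55.6)/13.0 = 1.3462; z_E = (6.87 − 5.92)/1.46 = 0.6507; E_B = (1.3462 − 0.6507)/√2 = 0.4918.
E_A − E_B = 0.5757 − 0.4918 = 0.0839 ≈ 0.08.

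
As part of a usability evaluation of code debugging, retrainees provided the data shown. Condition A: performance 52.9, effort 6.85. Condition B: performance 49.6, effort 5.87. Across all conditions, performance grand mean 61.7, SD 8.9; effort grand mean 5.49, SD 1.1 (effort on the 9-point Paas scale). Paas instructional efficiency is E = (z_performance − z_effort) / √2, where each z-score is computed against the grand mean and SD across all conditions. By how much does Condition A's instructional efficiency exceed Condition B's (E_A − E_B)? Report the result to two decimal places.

Condition A: z_P = (52.9 − 61.7)/8.9 = -0.9888; z_E = (6.85 − 5.49)/1.1 = 1.2364; E_A = (-0.9888 − 1.2364)/√2 = -1.5735.
Condition B: z_P = (49.6 − 61.7)/8.9 = -1.3596; z_E = (5.87 − 5.49)/1.1 = 0.3455; E_B = (-1.3596 − 0.3455)/√2 = -1.2057.
E_A − E_B = -1.5735 − (-1.2057) = -0.3678 ≈ -0.37.

-0.37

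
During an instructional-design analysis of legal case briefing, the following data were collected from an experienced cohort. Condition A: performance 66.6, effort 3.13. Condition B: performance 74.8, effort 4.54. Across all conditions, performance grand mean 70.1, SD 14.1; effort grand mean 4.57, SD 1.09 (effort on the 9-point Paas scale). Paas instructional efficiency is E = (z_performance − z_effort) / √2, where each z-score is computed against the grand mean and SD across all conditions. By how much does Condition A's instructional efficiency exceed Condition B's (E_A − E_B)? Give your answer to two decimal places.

0.50

Condition A: z_P = (66.6 − 70.1)/14.1 = -0.2482; z_E = (3.13 − 4.57)/1.09 = -1.3211; E_A = (-0.2482 − (-1.3211))/√2 = 0.7587.
Condition B: z_P = (74.8 − 70.1)/14.1 = 0.3333; z_E = (4.54 − 4.57)/1.09 = -0.0275; E_B = (0.3333 − (-0.0275))/√2 = 0.2551.
E_A − E_B = 0.7587 − 0.2551 = 0.5036 ≈ 0.50.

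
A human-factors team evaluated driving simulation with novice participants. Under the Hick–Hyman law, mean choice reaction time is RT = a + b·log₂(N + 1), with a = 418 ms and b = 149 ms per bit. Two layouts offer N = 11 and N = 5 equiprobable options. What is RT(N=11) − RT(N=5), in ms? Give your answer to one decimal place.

RT(11) = 418 + 149·log₂(12) = 418 + 149·3.5850 = 952.1650 ms.
RT(5) = 418 + 149·log₂(6) = 418 + 149·2.5850 = 803.1650 ms.
Difference = 952.1650 − 803.1650 = 149.0000 ≈ 149.0 ms.

149.0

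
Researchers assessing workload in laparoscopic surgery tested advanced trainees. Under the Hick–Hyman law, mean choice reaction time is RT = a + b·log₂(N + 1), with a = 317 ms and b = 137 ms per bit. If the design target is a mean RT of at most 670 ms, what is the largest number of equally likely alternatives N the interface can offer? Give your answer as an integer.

4

Set 317 + 137·log₂(N + 1) ≤ 670.
log₂(N + 1) ≤ (670 − 317) / 137 = 2.5766.
N + 1 ≤ 2^2.5766 = 5.9653.
N ≤ 4.9653, so the largest integer N is 4.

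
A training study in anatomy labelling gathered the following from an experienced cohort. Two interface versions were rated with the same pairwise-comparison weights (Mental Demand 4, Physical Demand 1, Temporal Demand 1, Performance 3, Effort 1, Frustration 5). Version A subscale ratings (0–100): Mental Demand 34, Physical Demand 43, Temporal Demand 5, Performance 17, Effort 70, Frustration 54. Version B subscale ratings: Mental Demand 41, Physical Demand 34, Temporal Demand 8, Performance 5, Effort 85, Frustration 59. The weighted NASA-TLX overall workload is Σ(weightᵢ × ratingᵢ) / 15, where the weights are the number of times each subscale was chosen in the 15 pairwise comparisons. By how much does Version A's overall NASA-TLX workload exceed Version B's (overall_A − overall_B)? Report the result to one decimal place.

-1.7

Version A weighted sum = 4·34 + 1·43 + 1·5 + 3·17 + 1·70 + 5·54 = 136 + 43 + 5 + 51 + 70 + 270 = 575; overall_A = 575/15 = 38.3333.
Version B weighted sum = 4·41 + 1·34 + 1·8 + 3·5 + 1·85 + 5·59 = 164 + 34 + 8 + 15 + 85 + 295 = 601; overall_B = 601/15 = 40.0667.
Difference = 38.3333 − 40.0667 = -1.7334 ≈ -1.7.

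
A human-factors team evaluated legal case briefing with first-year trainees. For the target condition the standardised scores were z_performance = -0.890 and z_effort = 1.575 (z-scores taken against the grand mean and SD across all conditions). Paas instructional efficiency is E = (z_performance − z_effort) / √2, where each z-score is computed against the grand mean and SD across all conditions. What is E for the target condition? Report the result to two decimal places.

-1.74

z_P − z_E = -0.890 − 1.575 = -2.4650.
E = -2.4650 / √2 = -2.4650 / 1.41421 = -1.7430 ≈ -1.74.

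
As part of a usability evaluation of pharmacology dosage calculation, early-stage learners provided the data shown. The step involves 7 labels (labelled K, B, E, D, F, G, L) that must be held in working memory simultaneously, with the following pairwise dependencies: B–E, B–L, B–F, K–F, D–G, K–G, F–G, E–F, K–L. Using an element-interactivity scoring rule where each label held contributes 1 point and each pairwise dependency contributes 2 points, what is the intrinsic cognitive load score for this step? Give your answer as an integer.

25

Count of labels held simultaneously: 7.
Count of pairwise dependencies listed: 9.
Element contribution: 7 × 1 = 7.
Interaction contribution: 9 × 2 = 18.
Intrinsic load = 7 + 18 = 25.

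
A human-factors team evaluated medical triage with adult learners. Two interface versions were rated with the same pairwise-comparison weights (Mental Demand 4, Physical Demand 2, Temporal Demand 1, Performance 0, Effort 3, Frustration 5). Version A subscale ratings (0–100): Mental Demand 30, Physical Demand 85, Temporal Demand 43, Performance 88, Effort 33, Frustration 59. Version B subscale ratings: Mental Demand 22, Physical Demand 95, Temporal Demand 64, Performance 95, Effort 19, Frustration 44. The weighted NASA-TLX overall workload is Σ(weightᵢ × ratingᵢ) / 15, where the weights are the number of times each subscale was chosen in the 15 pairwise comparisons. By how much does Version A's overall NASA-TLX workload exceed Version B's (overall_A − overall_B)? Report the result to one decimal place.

7.2

Version A weighted sum = 4·30 + 2·85 + 1·43 + 0·88 + 3·33 + 5·59 = 120 + 170 + 43 + 0 + 99 + 295 = 727; overall_A = 727/15 = 48.4667.
Version B weighted sum = 4·22 + 2·95 + 1·64 + 0·95 + 3·19 + 5·44 = 88 + 190 + 64 + 0 + 57 + 220 = 619; overall_B = 619/15 = 41.2667.
Difference = 48.4667 − 41.2667 = 7.2000 ≈ 7.2.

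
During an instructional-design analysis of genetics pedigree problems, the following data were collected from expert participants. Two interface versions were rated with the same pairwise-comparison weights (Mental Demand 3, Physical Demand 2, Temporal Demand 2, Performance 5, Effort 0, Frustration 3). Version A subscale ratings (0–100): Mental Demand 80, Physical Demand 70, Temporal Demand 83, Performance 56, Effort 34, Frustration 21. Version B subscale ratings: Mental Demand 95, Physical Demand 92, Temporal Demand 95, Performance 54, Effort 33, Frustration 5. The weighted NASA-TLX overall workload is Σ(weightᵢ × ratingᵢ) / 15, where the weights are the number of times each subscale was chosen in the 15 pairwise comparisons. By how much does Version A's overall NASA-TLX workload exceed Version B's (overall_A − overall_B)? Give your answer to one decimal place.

Version A weighted sum = 3·80 + 2·70 + 2·83 + 5·56 + 0·34 + 3·21 = 240 + 140 + 166 + 280 + 0 + 63 = 889; overall_A = 889/15 = 59.2667.
Version B weighted sum = 3·95 + 2·92 + 2·95 + 5·54 + 0·33 + 3·5 = 285 + 184 + 190 + 270 + 0 + 15 = 944; overall_B = 944/15 = 62.9333.
Difference = 59.2667 − 62.9333 = -3.6666 ≈ -3.7.

-3.7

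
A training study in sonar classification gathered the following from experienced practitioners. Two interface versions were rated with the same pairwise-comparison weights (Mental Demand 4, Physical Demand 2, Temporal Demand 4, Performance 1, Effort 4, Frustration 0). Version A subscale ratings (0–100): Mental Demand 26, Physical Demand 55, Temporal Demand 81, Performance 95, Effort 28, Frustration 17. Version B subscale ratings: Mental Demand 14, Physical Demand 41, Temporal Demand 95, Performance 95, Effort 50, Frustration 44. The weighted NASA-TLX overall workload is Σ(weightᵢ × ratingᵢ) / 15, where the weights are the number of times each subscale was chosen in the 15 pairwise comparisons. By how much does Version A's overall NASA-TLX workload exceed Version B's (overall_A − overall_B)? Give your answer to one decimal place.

-4.5

Version A weighted sum = 4·26 + 2·55 + 4·81 + 1·95 + 4·28 + 0·17 = 104 + 110 + 324 + 95 + 112 + 0 = 745; overall_A = 745/15 = 49.6667.
Version B weighted sum = 4·14 + 2·41 + 4·95 + 1·95 + 4·50 + 0·44 = 56 + 82 + 380 + 95 + 200 + 0 = 813; overall_B = 813/15 = 54.2000.
Difference = 49.6667 − 54.2000 = -4.5333 ≈ -4.5.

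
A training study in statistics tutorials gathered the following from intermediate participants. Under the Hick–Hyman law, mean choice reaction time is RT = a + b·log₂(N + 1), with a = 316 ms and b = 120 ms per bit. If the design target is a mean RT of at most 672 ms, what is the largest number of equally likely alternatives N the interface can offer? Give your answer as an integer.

Set 316 + 120·log₂(N + 1) ≤ 672.
log₂(N + 1) ≤ (672 − 316) / 120 = 2.9667.
N + 1 ≤ 2^2.9667 = 7.8175.
N ≤ 6.8175, so the largest integer N is 6.

6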